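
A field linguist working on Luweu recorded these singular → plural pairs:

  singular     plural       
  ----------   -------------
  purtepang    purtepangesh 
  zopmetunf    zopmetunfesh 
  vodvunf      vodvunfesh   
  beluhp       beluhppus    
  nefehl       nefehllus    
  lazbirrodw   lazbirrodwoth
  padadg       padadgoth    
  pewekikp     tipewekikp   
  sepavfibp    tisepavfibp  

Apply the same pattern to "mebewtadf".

mebewtadfoth

"mebewtadf" has second-to-last letter 'd'. The stems whose second-to-last letter is 'd' (lazbirrodw → lazbirrodwoth, padadg → padadgoth) add -oth.
The other patterns: stems whose second-to-last letter is 'n' add -esh; stems whose second-to-last letter is 'h' double the final consonant and add -us; stems whose second-to-last letter is 'b' or 'k' add the prefix ti-.
So mebewtadf → mebewtadfoth.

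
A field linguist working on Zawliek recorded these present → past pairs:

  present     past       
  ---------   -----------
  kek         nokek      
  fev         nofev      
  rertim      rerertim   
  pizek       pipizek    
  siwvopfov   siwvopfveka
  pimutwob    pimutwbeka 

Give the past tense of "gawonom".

gawonmeka

kek and pizek both end in -k yet inflect differently (nokek, pipizek), so the final letter is not what conditions the rule; the number of vowels is.
"gawonom" has 3 vowels. The stems with 3 vowels (siwvopfov → siwvopfveka, pimutwob → pimutwbeka) delete the last vowel and add -eka.
So gawonom → gawonmeka.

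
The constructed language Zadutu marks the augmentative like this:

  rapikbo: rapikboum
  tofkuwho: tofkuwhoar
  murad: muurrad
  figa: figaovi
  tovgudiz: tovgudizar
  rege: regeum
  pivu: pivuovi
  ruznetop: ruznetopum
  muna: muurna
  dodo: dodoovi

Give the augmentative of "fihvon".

fihvonovi

tofkuwho and rapikbo both end in -o yet inflect differently (tofkuwhoar, rapikboum), so the final letter is not what conditions the rule; the first letter is.
"fihvon" begins with f-. The one such stem in the data (figa → figaovi) adds -ovi, so the same rule applies.
The other patterns: stems beginning with t- add -ar; stems beginning with m- insert -ur- after the first vowel; stems beginning with r- add -um.
So fihvon → fihvonovi.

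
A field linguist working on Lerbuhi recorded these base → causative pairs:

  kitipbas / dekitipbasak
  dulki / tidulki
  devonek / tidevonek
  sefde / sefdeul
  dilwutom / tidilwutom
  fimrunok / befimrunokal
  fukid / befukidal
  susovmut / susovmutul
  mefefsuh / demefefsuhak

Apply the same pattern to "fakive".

befakiveal

"fakive" begins with f-. The stems beginning with f- (fimrunok → befimrunokal, fukid → befukidal) add be- … -al around the stem.
So fakive → befakiveal.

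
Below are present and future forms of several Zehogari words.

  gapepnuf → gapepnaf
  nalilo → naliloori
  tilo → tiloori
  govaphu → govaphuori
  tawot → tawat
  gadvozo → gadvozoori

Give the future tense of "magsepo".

govaphu and gapepnuf both have last vowel 'u' yet inflect differently (govaphuori, gapepnaf), so the last vowel is not what conditions the rule; whether the stem ends in a vowel or a consonant is.
"magsepo" ends in a vowel. The stems ending in a vowel (gadvozo → gadvozoori, govaphu → govaphuori, tilo → tiloori) add -ori.
The other pattern: stems ending in a consonant change the last vowel to 'a'.
So magsepo → magsepoori.

magsepoori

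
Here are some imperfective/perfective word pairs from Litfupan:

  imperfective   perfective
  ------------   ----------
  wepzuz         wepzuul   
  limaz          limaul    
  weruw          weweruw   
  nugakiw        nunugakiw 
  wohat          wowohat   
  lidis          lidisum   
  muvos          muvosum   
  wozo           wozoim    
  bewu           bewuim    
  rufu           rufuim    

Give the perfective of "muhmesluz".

muhmesluul

"muhmesluz" ends in -z. The stems ending in -z (wepzuz → wepzuul, limaz → limaul) drop the final letter and add -ul.
So muhmesluz → muhmesluul.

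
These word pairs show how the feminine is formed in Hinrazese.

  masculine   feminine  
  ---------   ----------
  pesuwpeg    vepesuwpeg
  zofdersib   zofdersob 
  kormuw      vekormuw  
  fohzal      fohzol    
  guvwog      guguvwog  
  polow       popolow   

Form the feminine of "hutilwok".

polow and kormuw both end in -w yet inflect differently (popolow, vekormuw), so the final letter is not what conditions the rule; the last vowel is.
"hutilwok" has last vowel 'o'. The stems whose last vowel is 'o' (guvwog → guguvwog, polow → popolow) repeat the first consonant+vowel as a prefix.
So hutilwok → huhutilwok.

huhutilwok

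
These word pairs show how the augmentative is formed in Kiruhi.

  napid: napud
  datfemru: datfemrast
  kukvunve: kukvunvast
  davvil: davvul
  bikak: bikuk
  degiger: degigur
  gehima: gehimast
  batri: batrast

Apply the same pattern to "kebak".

kukvunve and degiger both have last vowel 'e' yet inflect differently (kukvunvast, degigur), so the last vowel is not what conditions the rule; whether the stem ends in a vowel or a consonant is.
"kebak" ends in a consonant. The stems ending in a consonant (degiger → degigur, bikak → bikuk, napid → napud) change the last vowel to 'u'.
So kebak → kebuk.

kebuk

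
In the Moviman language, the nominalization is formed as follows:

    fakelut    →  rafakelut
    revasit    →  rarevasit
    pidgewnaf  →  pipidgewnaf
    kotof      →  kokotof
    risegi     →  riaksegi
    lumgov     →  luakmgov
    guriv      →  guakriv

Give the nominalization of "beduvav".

beakduvav

revasit and risegi both have last vowel 'i' yet inflect differently (rarevasit, riaksegi), so the last vowel is not what conditions the rule; the final letter is.
"beduvav" ends in -v. The stems ending in -v (lumgov → luakmgov, guriv → guakriv) insert -ak- after the first vowel.
The other patterns: stems ending in -t add the prefix ra-; stems ending in -f repeat the first consonant+vowel as a prefix.
So beduvav → beakduvav.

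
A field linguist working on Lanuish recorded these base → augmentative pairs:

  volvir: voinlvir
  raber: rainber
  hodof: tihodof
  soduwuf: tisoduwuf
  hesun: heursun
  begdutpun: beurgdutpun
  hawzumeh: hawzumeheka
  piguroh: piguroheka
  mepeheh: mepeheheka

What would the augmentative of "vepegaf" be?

tivepegaf

soduwuf and hesun both have last vowel 'u' yet inflect differently (tisoduwuf, heursun), so the last vowel is not what conditions the rule; the final letter is.
"vepegaf" ends in -f. The stems ending in -f (hodof → tihodof, soduwuf → tisoduwuf) add the prefix ti-.
The other patterns: stems ending in -r insert -in- after the first vowel; stems ending in -n insert -ur- after the first vowel; stems ending in -h add -eka.
So vepegaf → tivepegaf.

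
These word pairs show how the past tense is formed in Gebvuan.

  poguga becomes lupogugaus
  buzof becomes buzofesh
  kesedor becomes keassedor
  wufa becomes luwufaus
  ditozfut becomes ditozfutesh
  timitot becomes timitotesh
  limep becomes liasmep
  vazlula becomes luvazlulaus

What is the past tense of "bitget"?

kesedor and timitot both have last vowel 'o' yet inflect differently (keassedor, timitotesh), so the last vowel is not what conditions the rule; the final letter is.
"bitget" ends in -t. The stems ending in -t (timitot → timitotesh, ditozfut → ditozfutesh) add -esh.
So bitget → bitgetesh.

bitgetesh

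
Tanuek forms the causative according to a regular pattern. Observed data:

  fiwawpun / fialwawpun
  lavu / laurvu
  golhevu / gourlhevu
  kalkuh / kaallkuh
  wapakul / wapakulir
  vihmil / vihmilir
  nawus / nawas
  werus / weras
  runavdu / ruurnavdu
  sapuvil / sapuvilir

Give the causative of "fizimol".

fizimolir

lavu and werus both have last vowel 'u' yet inflect differently (laurvu, weras), so the last vowel is not what conditions the rule; the final letter is.
"fizimol" ends in -l. The stems ending in -l (sapuvil → sapuvilir, vihmil → vihmilir, wapakul → wapakulir) add -ir.
The other patterns: stems ending in -u insert -ur- after the first vowel; stems ending in -s change the last vowel to 'a'; stems ending in -h or -n insert -al- after the first vowel.
So fizimol → fizimolir.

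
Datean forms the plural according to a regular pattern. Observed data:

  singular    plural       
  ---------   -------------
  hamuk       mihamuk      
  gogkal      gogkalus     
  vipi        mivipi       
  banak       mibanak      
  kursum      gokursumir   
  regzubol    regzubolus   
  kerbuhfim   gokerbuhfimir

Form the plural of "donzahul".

donzahulus

gogkal and banak both have last vowel 'a' yet inflect differently (gogkalus, mibanak), so the last vowel is not what conditions the rule; the final letter is.
"donzahul" ends in -l. The stems ending in -l (gogkal → gogkalus, regzubol → regzubolus) add -us.
So donzahul → donzahulus.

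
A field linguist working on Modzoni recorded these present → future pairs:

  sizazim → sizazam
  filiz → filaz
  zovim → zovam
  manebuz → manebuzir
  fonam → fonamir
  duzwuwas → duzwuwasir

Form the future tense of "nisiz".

nisaz

filiz and manebuz both end in -z yet inflect differently (filaz, manebuzir), so the final letter is not what conditions the rule; the last vowel is.
"nisiz" has last vowel 'i'. The stems whose last vowel is 'i' (sizazim → sizazam, filiz → filaz, zovim → zovam) change the last vowel to 'a'.
So nisiz → nisaz.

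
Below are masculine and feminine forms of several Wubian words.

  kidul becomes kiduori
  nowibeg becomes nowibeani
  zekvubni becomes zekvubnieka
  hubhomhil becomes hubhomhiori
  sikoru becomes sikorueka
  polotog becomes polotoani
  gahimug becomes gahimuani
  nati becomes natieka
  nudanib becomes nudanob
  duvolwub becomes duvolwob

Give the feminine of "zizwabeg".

"zizwabeg" ends in -g. The stems ending in -g (polotog → polotoani, nowibeg → nowibeani, gahimug → gahimuani) drop the final letter and add -ani.
The other patterns: stems ending in -b change the last vowel to 'o'; stems ending in -l drop the final letter and add -ori; stems ending in -i or -u add -eka.
So zizwabeg → zizwabeani.

zizwabeani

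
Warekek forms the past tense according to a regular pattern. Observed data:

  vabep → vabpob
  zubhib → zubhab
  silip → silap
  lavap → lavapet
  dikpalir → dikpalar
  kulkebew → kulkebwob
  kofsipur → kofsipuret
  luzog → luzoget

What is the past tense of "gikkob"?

"gikkob" has last vowel 'o'. The one such stem in the data (luzog → luzoget) adds -et, so the same rule applies.
The other patterns: stems whose last vowel is 'e' delete the last vowel and add -ob; stems whose last vowel is 'i' change the last vowel to 'a'.
So gikkob → gikkobet.

gikkobet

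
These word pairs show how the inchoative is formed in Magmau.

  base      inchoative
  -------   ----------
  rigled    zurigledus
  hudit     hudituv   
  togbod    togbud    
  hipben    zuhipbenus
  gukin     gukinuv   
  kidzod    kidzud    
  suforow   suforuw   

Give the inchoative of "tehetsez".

gukin and hipben both end in -n yet inflect differently (gukinuv, zuhipbenus), so the final letter is not what conditions the rule; the last vowel is.
"tehetsez" has last vowel 'e'. The stems whose last vowel is 'e' (hipben → zuhipbenus, rigled → zurigledus) add zu- … -us around the stem.
The other patterns: stems whose last vowel is 'o' change the last vowel to 'u'; stems whose last vowel is 'i' add -uv.
So tehetsez → zutehetsezus.

zutehetsezus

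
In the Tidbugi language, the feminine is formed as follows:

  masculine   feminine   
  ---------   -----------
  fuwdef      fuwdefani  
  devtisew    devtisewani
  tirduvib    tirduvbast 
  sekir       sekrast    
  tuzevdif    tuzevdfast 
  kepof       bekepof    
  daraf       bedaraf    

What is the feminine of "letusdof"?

fuwdef and tuzevdif both end in -f yet inflect differently (fuwdefani, tuzevdfast), so the final letter is not what conditions the rule; the last vowel is.
"letusdof" has last vowel 'o'. The one such stem in the data (kepof → bekepof) adds the prefix be-, so the same rule applies.
The other patterns: stems whose last vowel is 'e' add -ani; stems whose last vowel is 'i' delete the last vowel and add -ast.
So letusdof → beletusdof.

beletusdof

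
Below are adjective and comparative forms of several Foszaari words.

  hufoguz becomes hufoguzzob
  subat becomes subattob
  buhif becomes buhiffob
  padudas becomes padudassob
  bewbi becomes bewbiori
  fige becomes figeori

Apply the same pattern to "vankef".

vankeffob

"vankef" ends in a consonant. The stems ending in a consonant (hufoguz → hufoguzzob, subat → subattob, buhif → buhiffob) double the final consonant and add -ob.
The other pattern: stems ending in a vowel add -ori.
So vankef → vankeffob.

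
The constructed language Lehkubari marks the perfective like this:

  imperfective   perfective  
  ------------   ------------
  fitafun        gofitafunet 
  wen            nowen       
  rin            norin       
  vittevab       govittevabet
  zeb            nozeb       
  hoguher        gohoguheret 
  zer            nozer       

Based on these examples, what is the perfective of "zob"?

nozob

fitafun and wen both end in -n yet inflect differently (gofitafunet, nowen), so the final letter is not what conditions the rule; the number of vowels is.
"zob" has 1 vowel. The stems with 1 vowel (wen → nowen, rin → norin, zeb → nozeb) add the prefix no-.
So zob → nozob.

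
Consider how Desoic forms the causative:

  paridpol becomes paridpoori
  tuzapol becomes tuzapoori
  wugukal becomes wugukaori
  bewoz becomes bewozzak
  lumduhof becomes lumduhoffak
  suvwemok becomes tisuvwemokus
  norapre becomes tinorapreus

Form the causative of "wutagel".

paridpol and bewoz both have last vowel 'o' yet inflect differently (paridpoori, bewozzak), so the last vowel is not what conditions the rule; the final letter is.
"wutagel" ends in -l. The stems ending in -l (paridpol → paridpoori, tuzapol → tuzapoori, wugukal → wugukaori) drop the final letter and add -ori.
The other patterns: stems ending in -f or -z double the final consonant and add -ak; stems ending in -e or -k add ti- … -us around the stem.
So wutagel → wutageori.

wutageori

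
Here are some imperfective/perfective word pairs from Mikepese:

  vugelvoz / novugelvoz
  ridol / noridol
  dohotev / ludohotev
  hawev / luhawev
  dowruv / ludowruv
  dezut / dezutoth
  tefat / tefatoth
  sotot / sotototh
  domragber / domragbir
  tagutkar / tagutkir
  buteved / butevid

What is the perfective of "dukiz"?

nodukiz

"dukiz" ends in -z. The one such stem in the data (vugelvoz → novugelvoz) adds the prefix no-, so the same rule applies.
The other patterns: stems ending in -v add the prefix lu-; stems ending in -t add -oth; stems ending in -d or -r change the last vowel to 'i'.
So dukiz → nodukiz.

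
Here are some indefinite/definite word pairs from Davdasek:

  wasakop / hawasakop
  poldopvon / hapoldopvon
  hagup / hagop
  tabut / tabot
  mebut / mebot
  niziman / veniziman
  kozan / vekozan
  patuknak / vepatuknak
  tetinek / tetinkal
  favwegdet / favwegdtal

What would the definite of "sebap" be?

wasakop and hagup both end in -p yet inflect differently (hawasakop, hagop), so the final letter is not what conditions the rule; the last vowel is.
"sebap" has last vowel 'a'. The stems whose last vowel is 'a' (niziman → veniziman, kozan → vekozan, patuknak → vepatuknak) add the prefix ve-.
So sebap → vesebap.

vesebap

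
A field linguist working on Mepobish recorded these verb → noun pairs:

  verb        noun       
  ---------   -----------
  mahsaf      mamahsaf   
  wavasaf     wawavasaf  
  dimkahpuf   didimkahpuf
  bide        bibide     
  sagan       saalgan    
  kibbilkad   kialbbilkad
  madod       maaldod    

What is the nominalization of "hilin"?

mahsaf and sagan both have last vowel 'a' yet inflect differently (mamahsaf, saalgan), so the last vowel is not what conditions the rule; the final letter is.
"hilin" ends in -n. The one such stem in the data (sagan → saalgan) inserts -al- after the first vowel (as do kibbilkad, madod), so the same rule applies.
The other pattern: stems ending in -e or -f repeat the first consonant+vowel as a prefix.
So hilin → hiallin.

hiallin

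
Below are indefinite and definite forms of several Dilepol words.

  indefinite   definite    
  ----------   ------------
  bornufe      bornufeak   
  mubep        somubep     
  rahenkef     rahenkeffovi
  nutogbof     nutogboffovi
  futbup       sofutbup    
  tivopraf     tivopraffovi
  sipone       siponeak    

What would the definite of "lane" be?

laneak

mubep and rahenkef both have last vowel 'e' yet inflect differently (somubep, rahenkeffovi), so the last vowel is not what conditions the rule; the final letter is.
"lane" ends in -e. The stems ending in -e (bornufe → bornufeak, sipone → siponeak) add -ak.
So lane → laneak.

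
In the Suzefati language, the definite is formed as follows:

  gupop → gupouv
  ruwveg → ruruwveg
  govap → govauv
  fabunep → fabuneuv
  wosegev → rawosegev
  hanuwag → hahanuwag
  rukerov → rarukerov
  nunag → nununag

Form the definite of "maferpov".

gupop and rukerov both have last vowel 'o' yet inflect differently (gupouv, rarukerov), so the last vowel is not what conditions the rule; the final letter is.
"maferpov" ends in -v. The stems ending in -v (rukerov → rarukerov, wosegev → rawosegev) add the prefix ra-.
So maferpov → ramaferpov.

ramaferpov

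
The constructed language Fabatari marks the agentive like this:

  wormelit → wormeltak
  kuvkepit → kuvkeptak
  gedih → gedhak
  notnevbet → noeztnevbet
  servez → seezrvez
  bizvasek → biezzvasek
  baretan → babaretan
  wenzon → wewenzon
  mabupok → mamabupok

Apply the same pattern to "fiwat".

"fiwat" has last vowel 'a'. The one such stem in the data (baretan → babaretan) repeats the first consonant+vowel as a prefix (as do wenzon, mabupok), so the same rule applies.
So fiwat → fifiwat.

fifiwat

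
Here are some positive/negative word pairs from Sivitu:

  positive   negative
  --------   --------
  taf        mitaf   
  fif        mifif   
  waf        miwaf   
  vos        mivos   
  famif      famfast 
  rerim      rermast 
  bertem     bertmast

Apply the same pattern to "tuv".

"tuv" has 1 vowel. The stems with 1 vowel (taf → mitaf, fif → mifif, waf → miwaf) add the prefix mi-.
The other pattern: stems with 2 vowels delete the last vowel and add -ast.
So tuv → mituv.

mituv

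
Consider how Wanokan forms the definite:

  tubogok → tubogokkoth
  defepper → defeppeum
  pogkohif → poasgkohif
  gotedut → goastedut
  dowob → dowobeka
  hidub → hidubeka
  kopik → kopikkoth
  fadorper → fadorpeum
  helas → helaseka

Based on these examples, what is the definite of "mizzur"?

kopik and pogkohif both have last vowel 'i' yet inflect differently (kopikkoth, poasgkohif), so the last vowel is not what conditions the rule; the final letter is.
"mizzur" ends in -r. The stems ending in -r (fadorper → fadorpeum, defepper → defeppeum) drop the final letter and add -um.
The other patterns: stems ending in -k double the final consonant and add -oth; stems ending in -f or -t insert -as- after the first vowel; stems ending in -b or -s add -eka.
So mizzur → mizzuum.

mizzuum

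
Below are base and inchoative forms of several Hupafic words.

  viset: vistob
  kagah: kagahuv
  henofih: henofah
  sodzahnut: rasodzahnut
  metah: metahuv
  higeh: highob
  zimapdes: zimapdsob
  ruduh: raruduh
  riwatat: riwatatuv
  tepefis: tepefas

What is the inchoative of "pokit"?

"pokit" has last vowel 'i'. The stems whose last vowel is 'i' (tepefis → tepefas, henofih → henofah) change the last vowel to 'a'.
So pokit → pokat.

pokat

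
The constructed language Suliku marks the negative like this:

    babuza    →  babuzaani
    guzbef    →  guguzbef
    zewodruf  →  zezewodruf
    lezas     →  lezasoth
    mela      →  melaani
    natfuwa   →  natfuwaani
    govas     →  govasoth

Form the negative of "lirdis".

lirdisoth

natfuwa and lezas both have last vowel 'a' yet inflect differently (natfuwaani, lezasoth), so the last vowel is not what conditions the rule; the final letter is.
"lirdis" ends in -s. The stems ending in -s (lezas → lezasoth, govas → govasoth) add -oth.
The other patterns: stems ending in -f repeat the first consonant+vowel as a prefix; stems ending in -a add -ani.
So lirdis → lirdisoth.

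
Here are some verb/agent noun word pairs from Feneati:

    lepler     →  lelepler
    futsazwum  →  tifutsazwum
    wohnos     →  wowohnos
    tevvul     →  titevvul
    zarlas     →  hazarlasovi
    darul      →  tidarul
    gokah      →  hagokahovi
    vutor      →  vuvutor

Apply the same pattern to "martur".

zarlas and wohnos both end in -s yet inflect differently (hazarlasovi, wowohnos), so the final letter is not what conditions the rule; the last vowel is.
"martur" has last vowel 'u'. The stems whose last vowel is 'u' (futsazwum → tifutsazwum, tevvul → titevvul, darul → tidarul) add the prefix ti-.
So martur → timartur.

timartur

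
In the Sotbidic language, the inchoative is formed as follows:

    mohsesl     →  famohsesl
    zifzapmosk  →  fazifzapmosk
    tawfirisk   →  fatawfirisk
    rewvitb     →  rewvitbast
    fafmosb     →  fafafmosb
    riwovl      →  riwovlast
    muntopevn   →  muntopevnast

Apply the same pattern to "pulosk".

fapulosk

mohsesl and riwovl both end in -l yet inflect differently (famohsesl, riwovlast), so the final letter is not what conditions the rule; the second-to-last letter is.
"pulosk" has second-to-last letter 's'. The stems whose second-to-last letter is 's' (zifzapmosk → fazifzapmosk, mohsesl → famohsesl, tawfirisk → fatawfirisk) add the prefix fa-.
The other pattern: stems whose second-to-last letter is 't' or 'v' add -ast.
So pulosk → fapulosk.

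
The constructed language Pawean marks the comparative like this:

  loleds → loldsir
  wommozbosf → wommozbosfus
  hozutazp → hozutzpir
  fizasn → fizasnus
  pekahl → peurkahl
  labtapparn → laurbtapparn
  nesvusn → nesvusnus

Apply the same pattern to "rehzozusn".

"rehzozusn" has second-to-last letter 's'. The stems whose second-to-last letter is 's' (wommozbosf → wommozbosfus, fizasn → fizasnus, nesvusn → nesvusnus) add -us.
The other patterns: stems whose second-to-last letter is 'd' or 'z' delete the last vowel and add -ir; stems whose second-to-last letter is 'h' or 'r' insert -ur- after the first vowel.
So rehzozusn → rehzozusnus.

rehzozusnus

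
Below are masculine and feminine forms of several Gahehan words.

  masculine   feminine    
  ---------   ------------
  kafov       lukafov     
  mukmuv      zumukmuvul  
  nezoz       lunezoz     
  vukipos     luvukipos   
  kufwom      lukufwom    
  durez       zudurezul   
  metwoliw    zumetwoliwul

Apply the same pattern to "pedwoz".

lupedwoz

"pedwoz" has last vowel 'o'. The stems whose last vowel is 'o' (kafov → lukafov, kufwom → lukufwom, vukipos → luvukipos) add the prefix lu-.
The other pattern: stems whose last vowel is 'e', 'i' or 'u' add zu- … -ul around the stem.
So pedwoz → lupedwoz.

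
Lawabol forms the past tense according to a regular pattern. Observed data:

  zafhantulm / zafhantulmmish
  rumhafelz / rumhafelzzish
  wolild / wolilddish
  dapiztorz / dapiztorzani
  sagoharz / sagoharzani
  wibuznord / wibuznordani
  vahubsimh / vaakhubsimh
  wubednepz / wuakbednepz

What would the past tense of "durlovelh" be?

rumhafelz and dapiztorz both end in -z yet inflect differently (rumhafelzzish, dapiztorzani), so the final letter is not what conditions the rule; the second-to-last letter is.
"durlovelh" has second-to-last letter 'l'. The stems whose second-to-last letter is 'l' (zafhantulm → zafhantulmmish, rumhafelz → rumhafelzzish, wolild → wolilddish) double the final consonant and add -ish.
So durlovelh → durlovelhhish.

durlovelhhish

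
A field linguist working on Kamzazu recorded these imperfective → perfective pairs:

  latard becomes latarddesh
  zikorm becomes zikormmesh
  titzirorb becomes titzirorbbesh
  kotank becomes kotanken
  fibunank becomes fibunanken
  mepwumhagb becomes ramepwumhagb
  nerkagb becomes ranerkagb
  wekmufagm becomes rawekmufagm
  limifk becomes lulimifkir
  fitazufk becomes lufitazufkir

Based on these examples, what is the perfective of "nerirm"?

nerirmmesh

"nerirm" has second-to-last letter 'r'. The stems whose second-to-last letter is 'r' (latard → latarddesh, zikorm → zikormmesh, titzirorb → titzirorbbesh) double the final consonant and add -esh.
The other patterns: stems whose second-to-last letter is 'n' add -en; stems whose second-to-last letter is 'g' add the prefix ra-; stems whose second-to-last letter is 'f' add lu- … -ir around the stem.
So nerirm → nerirmmesh.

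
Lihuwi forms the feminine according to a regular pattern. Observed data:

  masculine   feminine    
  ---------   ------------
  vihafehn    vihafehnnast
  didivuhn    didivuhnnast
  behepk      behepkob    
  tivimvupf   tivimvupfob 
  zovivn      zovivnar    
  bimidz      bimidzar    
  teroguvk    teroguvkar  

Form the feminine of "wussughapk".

vihafehn and zovivn both end in -n yet inflect differently (vihafehnnast, zovivnar), so the final letter is not what conditions the rule; the second-to-last letter is.
"wussughapk" has second-to-last letter 'p'. The stems whose second-to-last letter is 'p' (behepk → behepkob, tivimvupf → tivimvupfob) add -ob.
The other patterns: stems whose second-to-last letter is 'h' double the final consonant and add -ast; stems whose second-to-last letter is 'd' or 'v' add -ar.
So wussughapk → wussughapkob.

wussughapkob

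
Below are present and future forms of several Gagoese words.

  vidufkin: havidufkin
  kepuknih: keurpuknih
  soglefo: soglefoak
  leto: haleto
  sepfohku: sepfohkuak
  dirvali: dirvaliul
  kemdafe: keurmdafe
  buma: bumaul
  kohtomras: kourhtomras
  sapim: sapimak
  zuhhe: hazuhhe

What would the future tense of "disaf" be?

disaful

"disaf" begins with d-. The one such stem in the data (dirvali → dirvaliul) adds -ul, so the same rule applies.
So disaf → disaful.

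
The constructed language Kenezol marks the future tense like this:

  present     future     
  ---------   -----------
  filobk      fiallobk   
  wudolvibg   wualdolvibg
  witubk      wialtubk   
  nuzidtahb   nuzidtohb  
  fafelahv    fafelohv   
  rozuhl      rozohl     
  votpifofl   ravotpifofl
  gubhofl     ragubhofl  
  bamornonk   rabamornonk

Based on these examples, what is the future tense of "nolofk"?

rozuhl and votpifofl both end in -l yet inflect differently (rozohl, ravotpifofl), so the final letter is not what conditions the rule; the second-to-last letter is.
"nolofk" has second-to-last letter 'f'. The stems whose second-to-last letter is 'f' (votpifofl → ravotpifofl, gubhofl → ragubhofl) add the prefix ra-.
The other patterns: stems whose second-to-last letter is 'b' insert -al- after the first vowel; stems whose second-to-last letter is 'h' change the last vowel to 'o'.
So nolofk → ranolofk.

ranolofk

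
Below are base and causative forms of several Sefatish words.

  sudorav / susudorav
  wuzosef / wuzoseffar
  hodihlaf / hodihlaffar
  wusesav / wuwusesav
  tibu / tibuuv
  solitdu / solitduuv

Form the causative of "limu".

limuuv

hodihlaf and sudorav both have last vowel 'a' yet inflect differently (hodihlaffar, susudorav), so the last vowel is not what conditions the rule; the final letter is.
"limu" ends in -u. The stems ending in -u (tibu → tibuuv, solitdu → solitduuv) add -uv.
The other patterns: stems ending in -f double the final consonant and add -ar; stems ending in -v repeat the first consonant+vowel as a prefix.
So limu → limuuv.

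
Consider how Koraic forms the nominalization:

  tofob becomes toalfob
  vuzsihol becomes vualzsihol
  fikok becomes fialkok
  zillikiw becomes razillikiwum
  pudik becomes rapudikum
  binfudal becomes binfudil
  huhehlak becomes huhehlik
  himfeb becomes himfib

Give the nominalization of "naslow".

fikok and pudik both end in -k yet inflect differently (fialkok, rapudikum), so the final letter is not what conditions the rule; the last vowel is.
"naslow" has last vowel 'o'. The stems whose last vowel is 'o' (tofob → toalfob, vuzsihol → vualzsihol, fikok → fialkok) insert -al- after the first vowel.
The other patterns: stems whose last vowel is 'i' add ra- … -um around the stem; stems whose last vowel is 'a' or 'e' change the last vowel to 'i'.
So naslow → naalslow.

naalslow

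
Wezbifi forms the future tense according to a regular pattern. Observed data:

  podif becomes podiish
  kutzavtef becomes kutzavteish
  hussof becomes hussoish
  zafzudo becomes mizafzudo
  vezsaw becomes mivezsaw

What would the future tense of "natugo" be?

minatugo

hussof and zafzudo both have last vowel 'o' yet inflect differently (hussoish, mizafzudo), so the last vowel is not what conditions the rule; the final letter is.
"natugo" ends in -o. The one such stem in the data (zafzudo → mizafzudo) adds the prefix mi-, so the same rule applies.
So natugo → minatugo.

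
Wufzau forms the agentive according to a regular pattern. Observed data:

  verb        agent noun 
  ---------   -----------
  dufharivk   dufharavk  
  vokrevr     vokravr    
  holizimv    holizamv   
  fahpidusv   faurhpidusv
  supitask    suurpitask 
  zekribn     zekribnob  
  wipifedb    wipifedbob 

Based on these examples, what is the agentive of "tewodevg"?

tewodavg

holizimv and fahpidusv both end in -v yet inflect differently (holizamv, faurhpidusv), so the final letter is not what conditions the rule; the second-to-last letter is.
"tewodevg" has second-to-last letter 'v'. The stems whose second-to-last letter is 'v' (dufharivk → dufharavk, vokrevr → vokravr) change the last vowel to 'a'.
The other patterns: stems whose second-to-last letter is 's' insert -ur- after the first vowel; stems whose second-to-last letter is 'b' or 'd' add -ob.
So tewodevg → tewodavg.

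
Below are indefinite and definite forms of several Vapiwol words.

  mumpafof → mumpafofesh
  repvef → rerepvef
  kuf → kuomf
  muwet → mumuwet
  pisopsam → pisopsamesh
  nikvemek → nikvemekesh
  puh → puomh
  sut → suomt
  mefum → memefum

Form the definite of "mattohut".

sut and muwet both end in -t yet inflect differently (suomt, mumuwet), so the final letter is not what conditions the rule; the number of vowels is.
"mattohut" has 3 vowels. The stems with 3 vowels (pisopsam → pisopsamesh, nikvemek → nikvemekesh, mumpafof → mumpafofesh) add -esh.
So mattohut → mattohutesh.

mattohutesh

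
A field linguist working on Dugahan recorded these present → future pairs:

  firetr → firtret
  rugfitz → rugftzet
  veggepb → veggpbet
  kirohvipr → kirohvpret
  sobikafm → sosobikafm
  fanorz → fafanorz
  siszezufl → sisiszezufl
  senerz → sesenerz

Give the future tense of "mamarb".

rugfitz and fanorz both end in -z yet inflect differently (rugftzet, fafanorz), so the final letter is not what conditions the rule; the second-to-last letter is.
"mamarb" has second-to-last letter 'r'. The stems whose second-to-last letter is 'r' (fanorz → fafanorz, senerz → sesenerz) repeat the first consonant+vowel as a prefix.
The other pattern: stems whose second-to-last letter is 'p' or 't' delete the last vowel and add -et.
So mamarb → mamamarb.

mamamarb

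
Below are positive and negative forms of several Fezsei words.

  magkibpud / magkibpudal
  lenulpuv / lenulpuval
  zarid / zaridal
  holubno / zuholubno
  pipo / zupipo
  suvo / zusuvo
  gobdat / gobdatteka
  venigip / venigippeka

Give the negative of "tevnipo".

zutevnipo

"tevnipo" ends in -o. The stems ending in -o (holubno → zuholubno, pipo → zupipo, suvo → zusuvo) add the prefix zu-.
The other patterns: stems ending in -d or -v add -al; stems ending in -p or -t double the final consonant and add -eka.
So tevnipo → zutevnipo.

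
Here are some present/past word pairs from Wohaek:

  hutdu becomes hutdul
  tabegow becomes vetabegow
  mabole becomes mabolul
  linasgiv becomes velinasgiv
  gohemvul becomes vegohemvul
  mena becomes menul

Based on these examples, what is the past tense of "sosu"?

hutdu and gohemvul both have last vowel 'u' yet inflect differently (hutdul, vegohemvul), so the last vowel is not what conditions the rule; whether the stem ends in a vowel or a consonant is.
"sosu" ends in a vowel. The stems ending in a vowel (mabole → mabolul, mena → menul, hutdu → hutdul) drop the final letter and add -ul.
So sosu → sosul.

sosul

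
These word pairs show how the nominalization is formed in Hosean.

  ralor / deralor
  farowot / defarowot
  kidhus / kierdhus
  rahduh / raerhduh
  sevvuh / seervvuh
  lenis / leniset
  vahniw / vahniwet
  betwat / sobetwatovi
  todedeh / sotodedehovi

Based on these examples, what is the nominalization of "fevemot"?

kidhus and lenis both end in -s yet inflect differently (kierdhus, leniset), so the final letter is not what conditions the rule; the last vowel is.
"fevemot" has last vowel 'o'. The stems whose last vowel is 'o' (ralor → deralor, farowot → defarowot) add the prefix de-.
The other patterns: stems whose last vowel is 'u' insert -er- after the first vowel; stems whose last vowel is 'i' add -et; stems whose last vowel is 'a' or 'e' add so- … -ovi around the stem.
So fevemot → defevemot.

defevemot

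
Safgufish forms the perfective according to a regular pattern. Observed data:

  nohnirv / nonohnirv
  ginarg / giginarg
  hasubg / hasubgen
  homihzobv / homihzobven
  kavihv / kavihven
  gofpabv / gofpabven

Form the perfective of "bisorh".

bibisorh

"bisorh" has second-to-last letter 'r'. The stems whose second-to-last letter is 'r' (nohnirv → nonohnirv, ginarg → giginarg) repeat the first consonant+vowel as a prefix.
So bisorh → bibisorh.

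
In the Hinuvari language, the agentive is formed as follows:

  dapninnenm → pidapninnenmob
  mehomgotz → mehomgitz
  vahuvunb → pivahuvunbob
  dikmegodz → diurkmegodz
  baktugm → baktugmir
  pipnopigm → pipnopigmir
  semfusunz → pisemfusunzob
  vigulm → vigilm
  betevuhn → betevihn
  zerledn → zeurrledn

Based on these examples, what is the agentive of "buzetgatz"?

buzetgitz

"buzetgatz" has second-to-last letter 't'. The one such stem in the data (mehomgotz → mehomgitz) changes the last vowel to 'i' (as do betevuhn, vigulm), so the same rule applies.
So buzetgatz → buzetgitz.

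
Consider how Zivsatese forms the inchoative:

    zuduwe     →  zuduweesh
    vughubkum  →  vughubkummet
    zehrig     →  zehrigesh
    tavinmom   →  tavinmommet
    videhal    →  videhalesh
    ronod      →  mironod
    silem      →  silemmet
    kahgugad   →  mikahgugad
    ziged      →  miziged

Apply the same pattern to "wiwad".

"wiwad" ends in -d. The stems ending in -d (ronod → mironod, kahgugad → mikahgugad, ziged → miziged) add the prefix mi-.
So wiwad → miwiwad.

miwiwad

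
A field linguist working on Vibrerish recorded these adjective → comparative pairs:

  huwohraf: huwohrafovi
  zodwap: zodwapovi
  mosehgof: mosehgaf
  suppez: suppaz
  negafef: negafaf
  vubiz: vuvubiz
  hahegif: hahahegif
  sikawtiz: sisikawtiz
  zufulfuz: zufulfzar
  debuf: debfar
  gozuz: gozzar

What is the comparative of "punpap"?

"punpap" has last vowel 'a'. The stems whose last vowel is 'a' (huwohraf → huwohrafovi, zodwap → zodwapovi) add -ovi.
So punpap → punpapovi.

punpapovi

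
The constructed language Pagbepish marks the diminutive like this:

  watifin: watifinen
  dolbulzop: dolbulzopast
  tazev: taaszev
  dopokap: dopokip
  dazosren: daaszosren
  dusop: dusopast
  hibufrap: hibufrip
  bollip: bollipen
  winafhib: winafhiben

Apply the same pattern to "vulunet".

dolbulzop and hibufrap both end in -p yet inflect differently (dolbulzopast, hibufrip), so the final letter is not what conditions the rule; the last vowel is.
"vulunet" has last vowel 'e'. The stems whose last vowel is 'e' (tazev → taaszev, dazosren → daaszosren) insert -as- after the first vowel.
So vulunet → vuaslunet.

vuaslunet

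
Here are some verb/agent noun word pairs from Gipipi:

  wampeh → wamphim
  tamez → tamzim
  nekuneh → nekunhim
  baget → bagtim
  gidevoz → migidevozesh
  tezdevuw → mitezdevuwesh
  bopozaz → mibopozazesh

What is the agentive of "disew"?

diswim

tamez and gidevoz both end in -z yet inflect differently (tamzim, migidevozesh), so the final letter is not what conditions the rule; the last vowel is.
"disew" has last vowel 'e'. The stems whose last vowel is 'e' (wampeh → wamphim, tamez → tamzim, nekuneh → nekunhim) delete the last vowel and add -im.
So disew → diswim.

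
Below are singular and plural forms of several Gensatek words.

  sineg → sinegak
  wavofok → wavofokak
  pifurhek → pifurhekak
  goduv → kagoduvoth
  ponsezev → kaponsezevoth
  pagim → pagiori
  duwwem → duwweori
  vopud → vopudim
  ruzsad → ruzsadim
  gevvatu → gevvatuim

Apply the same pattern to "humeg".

sineg and ponsezev both have last vowel 'e' yet inflect differently (sinegak, kaponsezevoth), so the last vowel is not what conditions the rule; the final letter is.
"humeg" ends in -g. The one such stem in the data (sineg → sinegak) adds -ak, so the same rule applies.
The other patterns: stems ending in -v add ka- … -oth around the stem; stems ending in -m drop the final letter and add -ori; stems ending in -d or -u add -im.
So humeg → humegak.

humegak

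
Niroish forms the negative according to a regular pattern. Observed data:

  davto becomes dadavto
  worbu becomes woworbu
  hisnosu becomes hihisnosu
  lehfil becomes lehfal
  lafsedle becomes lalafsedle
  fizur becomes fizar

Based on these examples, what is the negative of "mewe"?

memewe

fizur and worbu both have last vowel 'u' yet inflect differently (fizar, woworbu), so the last vowel is not what conditions the rule; whether the stem ends in a vowel or a consonant is.
"mewe" ends in a vowel. The stems ending in a vowel (lafsedle → lalafsedle, worbu → woworbu, davto → dadavto) repeat the first consonant+vowel as a prefix.
The other pattern: stems ending in a consonant change the last vowel to 'a'.
So mewe → memewe.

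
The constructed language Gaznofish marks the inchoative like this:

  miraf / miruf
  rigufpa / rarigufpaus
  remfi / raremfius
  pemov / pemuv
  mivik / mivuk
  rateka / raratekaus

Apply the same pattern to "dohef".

dohuf

"dohef" ends in a consonant. The stems ending in a consonant (miraf → miruf, mivik → mivuk, pemov → pemuv) change the last vowel to 'u'.
The other pattern: stems ending in a vowel add ra- … -us around the stem.
So dohef → dohuf.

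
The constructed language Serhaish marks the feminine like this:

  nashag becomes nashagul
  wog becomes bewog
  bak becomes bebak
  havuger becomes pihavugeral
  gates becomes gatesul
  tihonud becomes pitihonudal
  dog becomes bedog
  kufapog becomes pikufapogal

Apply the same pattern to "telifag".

"telifag" has 3 vowels. The stems with 3 vowels (tihonud → pitihonudal, kufapog → pikufapogal, havuger → pihavugeral) add pi- … -al around the stem.
So telifag → pitelifagal.

pitelifagal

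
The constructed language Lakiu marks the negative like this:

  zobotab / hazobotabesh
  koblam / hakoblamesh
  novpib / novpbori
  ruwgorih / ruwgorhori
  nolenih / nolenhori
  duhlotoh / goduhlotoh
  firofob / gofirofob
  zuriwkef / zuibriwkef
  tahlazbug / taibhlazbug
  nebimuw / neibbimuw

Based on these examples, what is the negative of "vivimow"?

govivimow

zobotab and novpib both end in -b yet inflect differently (hazobotabesh, novpbori), so the final letter is not what conditions the rule; the last vowel is.
"vivimow" has last vowel 'o'. The stems whose last vowel is 'o' (duhlotoh → goduhlotoh, firofob → gofirofob) add the prefix go-.
The other patterns: stems whose last vowel is 'a' add ha- … -esh around the stem; stems whose last vowel is 'i' delete the last vowel and add -ori; stems whose last vowel is 'e' or 'u' insert -ib- after the first vowel.
So vivimow → govivimow.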